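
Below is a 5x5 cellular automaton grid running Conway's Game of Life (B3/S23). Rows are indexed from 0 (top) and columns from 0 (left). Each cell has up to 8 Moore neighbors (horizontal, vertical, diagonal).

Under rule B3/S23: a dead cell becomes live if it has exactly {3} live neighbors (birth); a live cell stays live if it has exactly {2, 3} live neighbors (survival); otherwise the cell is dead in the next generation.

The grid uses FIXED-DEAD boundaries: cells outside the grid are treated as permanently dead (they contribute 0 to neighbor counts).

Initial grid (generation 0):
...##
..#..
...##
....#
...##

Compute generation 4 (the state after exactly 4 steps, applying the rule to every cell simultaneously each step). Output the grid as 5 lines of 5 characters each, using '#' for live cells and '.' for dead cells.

Simulating step by step:
Generation 0 (given above): 8 live cells
Generation 1: 6 live cells
...#.
..#..
...##
.....
...##
Generation 2: 3 live cells
.....
..#.#
...#.
.....
.....
Generation 3: 2 live cells
.....
...#.
...#.
.....
.....
Generation 4: 0 live cells
(generation 4 grid is the final answer)

Answer: .....
.....
.....
.....
.....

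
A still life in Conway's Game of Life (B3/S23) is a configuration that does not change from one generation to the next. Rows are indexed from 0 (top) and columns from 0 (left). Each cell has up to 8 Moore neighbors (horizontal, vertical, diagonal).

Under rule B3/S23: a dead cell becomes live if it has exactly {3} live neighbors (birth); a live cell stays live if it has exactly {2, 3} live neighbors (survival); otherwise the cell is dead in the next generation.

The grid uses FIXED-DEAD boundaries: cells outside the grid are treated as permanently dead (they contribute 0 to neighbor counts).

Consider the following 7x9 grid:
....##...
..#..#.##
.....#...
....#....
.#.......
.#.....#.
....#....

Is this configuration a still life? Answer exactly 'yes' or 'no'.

Answer: no

Derivation:
Compute generation 1 and compare to generation 0 (given above):
Generation 1:
....###..
.....#...
....###..
.........
.........
.........
.........
Cell (0,6) differs: gen0=0 vs gen1=1 -> NOT a still life.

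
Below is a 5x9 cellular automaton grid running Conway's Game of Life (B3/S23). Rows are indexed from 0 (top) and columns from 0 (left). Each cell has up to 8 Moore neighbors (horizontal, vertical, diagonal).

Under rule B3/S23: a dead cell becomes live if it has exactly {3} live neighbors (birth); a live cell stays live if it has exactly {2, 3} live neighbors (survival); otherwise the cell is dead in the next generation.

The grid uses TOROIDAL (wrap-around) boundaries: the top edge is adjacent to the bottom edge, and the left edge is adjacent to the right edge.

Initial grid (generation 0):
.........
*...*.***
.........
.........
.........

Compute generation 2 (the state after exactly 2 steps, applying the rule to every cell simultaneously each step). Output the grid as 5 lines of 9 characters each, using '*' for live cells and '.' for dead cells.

Simulating step by step:
Generation 0 (given above): 5 live cells
Generation 1: 6 live cells
.......**
.......**
.......**
.........
.........
Generation 2: 6 live cells
(generation 2 grid is the final answer)

Answer: .......**
*.....*..
.......**
.........
.........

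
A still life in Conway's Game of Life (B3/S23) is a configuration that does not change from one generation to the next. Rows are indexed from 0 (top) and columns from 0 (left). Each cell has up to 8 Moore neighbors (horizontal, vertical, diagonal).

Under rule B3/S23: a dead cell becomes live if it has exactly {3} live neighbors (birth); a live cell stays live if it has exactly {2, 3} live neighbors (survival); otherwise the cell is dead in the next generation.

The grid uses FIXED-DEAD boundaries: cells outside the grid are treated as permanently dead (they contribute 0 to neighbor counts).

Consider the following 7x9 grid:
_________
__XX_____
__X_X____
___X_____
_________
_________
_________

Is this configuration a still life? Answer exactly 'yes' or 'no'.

Compute generation 1 and compare to generation 0 (given above):
Generation 1:
_________
__XX_____
__X_X____
___X_____
_________
_________
_________
The grids are IDENTICAL -> still life.

Answer: yes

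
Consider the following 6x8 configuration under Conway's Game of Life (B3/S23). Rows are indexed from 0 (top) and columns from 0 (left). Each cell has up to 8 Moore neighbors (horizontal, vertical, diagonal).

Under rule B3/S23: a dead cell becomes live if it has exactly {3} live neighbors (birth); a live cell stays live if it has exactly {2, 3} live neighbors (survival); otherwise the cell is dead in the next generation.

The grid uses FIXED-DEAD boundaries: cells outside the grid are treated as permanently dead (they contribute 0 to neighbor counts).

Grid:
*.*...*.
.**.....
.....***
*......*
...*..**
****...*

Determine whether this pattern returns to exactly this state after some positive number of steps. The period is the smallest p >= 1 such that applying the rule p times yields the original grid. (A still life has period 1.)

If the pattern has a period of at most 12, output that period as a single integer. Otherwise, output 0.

Simulating and comparing each generation to the original:
Gen 0 (original, given above): 18 live cells
Gen 1: 18 live cells, differs from original
Gen 2: 20 live cells, differs from original
Gen 3: 19 live cells, differs from original
Gen 4: 19 live cells, differs from original
Gen 5: 15 live cells, differs from original
Gen 6: 11 live cells, differs from original
Gen 7: 16 live cells, differs from original
Gen 8: 10 live cells, differs from original
Gen 9: 8 live cells, differs from original
Gen 10: 7 live cells, differs from original
Gen 11: 7 live cells, differs from original
Gen 12: 9 live cells, differs from original
No period found within 12 steps.

Answer: 0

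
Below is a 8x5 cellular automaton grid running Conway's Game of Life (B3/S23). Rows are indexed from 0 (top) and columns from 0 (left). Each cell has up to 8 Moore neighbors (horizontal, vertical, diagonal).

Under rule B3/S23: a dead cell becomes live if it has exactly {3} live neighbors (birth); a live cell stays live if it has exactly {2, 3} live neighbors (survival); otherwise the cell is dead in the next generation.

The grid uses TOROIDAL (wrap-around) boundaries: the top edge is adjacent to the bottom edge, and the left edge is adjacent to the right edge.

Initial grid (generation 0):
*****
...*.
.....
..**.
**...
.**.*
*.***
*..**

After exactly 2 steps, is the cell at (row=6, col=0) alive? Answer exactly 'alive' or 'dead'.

Simulating step by step:
Generation 0 (given above): 20 live cells
Generation 1: 10 live cells
.*...
**.*.
..**.
.**..
*...*
.....
.....
.....
Generation 2: 16 live cells
***..
**.**
*..**
***.*
**...
.....
.....
.....

Cell (6,0) at generation 2: 0 -> dead

Answer: dead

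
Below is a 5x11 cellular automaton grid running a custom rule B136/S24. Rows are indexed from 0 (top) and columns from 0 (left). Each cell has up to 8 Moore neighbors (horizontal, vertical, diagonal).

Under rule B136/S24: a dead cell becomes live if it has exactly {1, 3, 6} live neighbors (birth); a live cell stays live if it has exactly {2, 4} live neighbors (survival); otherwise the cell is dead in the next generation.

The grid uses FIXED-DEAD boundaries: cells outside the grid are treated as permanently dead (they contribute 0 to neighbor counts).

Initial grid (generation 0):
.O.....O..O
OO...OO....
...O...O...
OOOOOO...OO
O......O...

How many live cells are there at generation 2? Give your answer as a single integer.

Simulating step by step:
Generation 0 (given above): 19 live cells
Generation 1: 20 live cells
OO..O.O.OO.
OOOO...O.OO
...........
O.....O.O..
O.OOO......
Generation 2: 23 live cells
.O.O...O..O
.O.O...O..O
O.O.OO.OOO.
.O.O.....O.
.O.O..O.OO.
Population at generation 2: 23

Answer: 23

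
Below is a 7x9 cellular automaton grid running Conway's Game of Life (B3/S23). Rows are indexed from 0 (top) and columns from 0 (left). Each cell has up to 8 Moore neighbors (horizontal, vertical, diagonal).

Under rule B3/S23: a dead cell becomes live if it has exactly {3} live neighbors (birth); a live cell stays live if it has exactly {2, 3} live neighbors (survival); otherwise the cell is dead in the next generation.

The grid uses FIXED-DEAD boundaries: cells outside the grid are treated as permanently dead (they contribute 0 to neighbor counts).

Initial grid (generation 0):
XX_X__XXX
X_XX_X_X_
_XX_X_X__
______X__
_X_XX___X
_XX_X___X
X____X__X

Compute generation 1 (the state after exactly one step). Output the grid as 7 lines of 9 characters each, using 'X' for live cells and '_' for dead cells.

Simulating step by step:
Generation 0 (given above): 27 live cells
Generation 1: 31 live cells
(generation 1 grid is the final answer)

Answer: XX_XX_XXX
X____X__X
_XX_X_XX_
_X__X__X_
_X_XXX_X_
XXX_XX_XX
_X_______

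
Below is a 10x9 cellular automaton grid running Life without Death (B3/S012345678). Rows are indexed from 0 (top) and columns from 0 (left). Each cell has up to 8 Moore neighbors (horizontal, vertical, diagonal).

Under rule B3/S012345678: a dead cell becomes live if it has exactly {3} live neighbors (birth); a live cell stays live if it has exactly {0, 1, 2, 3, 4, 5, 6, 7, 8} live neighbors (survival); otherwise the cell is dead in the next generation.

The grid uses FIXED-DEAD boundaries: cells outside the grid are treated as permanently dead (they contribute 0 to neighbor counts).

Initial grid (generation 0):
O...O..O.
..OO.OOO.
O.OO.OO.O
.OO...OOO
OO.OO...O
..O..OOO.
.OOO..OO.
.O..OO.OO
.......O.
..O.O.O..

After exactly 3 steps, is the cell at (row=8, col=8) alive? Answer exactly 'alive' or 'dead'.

Simulating step by step:
Generation 0 (given above): 42 live cells
Generation 1: 51 live cells
O..OOO.O.
..OO.OOOO
O.OO.OO.O
.OO...OOO
OO.OO...O
O.O..OOOO
.OOO..OO.
.O.OOO.OO
...OO..OO
..O.O.O..
Generation 2: 56 live cells
O.OOOO.OO
..OO.OOOO
O.OO.OO.O
.OO...OOO
OO.OO...O
O.O..OOOO
OOOO..OO.
.O.OOO.OO
...OO..OO
..O.OOOO.
Generation 3: 59 live cells
OOOOOO.OO
..OO.OOOO
O.OO.OO.O
.OO...OOO
OO.OO...O
O.O..OOOO
OOOO..OO.
OO.OOO.OO
...OO..OO
..O.OOOOO

Cell (8,8) at generation 3: 1 -> alive

Answer: alive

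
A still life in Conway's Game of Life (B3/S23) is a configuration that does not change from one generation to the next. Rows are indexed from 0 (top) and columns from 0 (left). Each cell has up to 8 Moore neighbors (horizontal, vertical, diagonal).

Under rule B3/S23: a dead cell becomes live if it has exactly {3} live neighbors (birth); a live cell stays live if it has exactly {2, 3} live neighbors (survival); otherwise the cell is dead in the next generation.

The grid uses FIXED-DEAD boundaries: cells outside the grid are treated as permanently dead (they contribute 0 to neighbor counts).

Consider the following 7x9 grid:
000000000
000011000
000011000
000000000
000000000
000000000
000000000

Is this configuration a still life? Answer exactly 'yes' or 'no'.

Answer: yes

Derivation:
Compute generation 1 and compare to generation 0 (given above):
Generation 1:
000000000
000011000
000011000
000000000
000000000
000000000
000000000
The grids are IDENTICAL -> still life.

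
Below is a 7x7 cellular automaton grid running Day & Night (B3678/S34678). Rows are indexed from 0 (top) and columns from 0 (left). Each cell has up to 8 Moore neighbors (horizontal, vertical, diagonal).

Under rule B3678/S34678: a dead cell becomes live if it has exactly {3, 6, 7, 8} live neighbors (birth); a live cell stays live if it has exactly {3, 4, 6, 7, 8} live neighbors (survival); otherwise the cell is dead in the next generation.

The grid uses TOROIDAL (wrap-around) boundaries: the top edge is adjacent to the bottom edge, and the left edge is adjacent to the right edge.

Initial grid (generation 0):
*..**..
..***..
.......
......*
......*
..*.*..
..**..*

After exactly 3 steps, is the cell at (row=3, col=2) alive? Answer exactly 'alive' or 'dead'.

Simulating step by step:
Generation 0 (given above): 13 live cells
Generation 1: 12 live cells
.*.***.
...**..
...*...
.......
.....*.
.....*.
.**..*.
Generation 2: 11 live cells
...*.*.
...*.*.
....*..
.......
.......
....*.*
..**.**
Generation 3: 7 live cells
...***.
.......
.......
.......
.......
...*...
...*.**

Cell (3,2) at generation 3: 0 -> dead

Answer: dead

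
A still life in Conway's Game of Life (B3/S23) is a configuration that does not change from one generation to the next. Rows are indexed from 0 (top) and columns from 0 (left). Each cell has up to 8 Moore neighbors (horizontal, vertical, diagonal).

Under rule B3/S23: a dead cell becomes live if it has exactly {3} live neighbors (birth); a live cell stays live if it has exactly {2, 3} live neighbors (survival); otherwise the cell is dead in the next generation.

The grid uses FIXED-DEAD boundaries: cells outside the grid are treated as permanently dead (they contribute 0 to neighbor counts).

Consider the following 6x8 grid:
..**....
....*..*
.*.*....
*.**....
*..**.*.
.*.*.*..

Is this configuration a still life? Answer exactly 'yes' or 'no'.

Answer: no

Derivation:
Compute generation 1 and compare to generation 0 (given above):
Generation 1:
...*....
....*...
.*.**...
*.......
*....*..
..**.*..
Cell (0,2) differs: gen0=1 vs gen1=0 -> NOT a still life.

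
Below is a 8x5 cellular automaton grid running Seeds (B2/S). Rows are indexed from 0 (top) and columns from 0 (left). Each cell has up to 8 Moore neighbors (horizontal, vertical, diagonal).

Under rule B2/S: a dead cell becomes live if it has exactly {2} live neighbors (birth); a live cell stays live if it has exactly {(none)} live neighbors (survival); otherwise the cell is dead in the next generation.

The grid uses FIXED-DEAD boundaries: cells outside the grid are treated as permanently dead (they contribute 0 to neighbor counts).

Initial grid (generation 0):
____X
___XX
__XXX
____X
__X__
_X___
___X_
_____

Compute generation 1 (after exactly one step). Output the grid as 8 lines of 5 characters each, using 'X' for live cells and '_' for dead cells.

Answer: _____
_____
_____
_X___
_X_X_
___X_
__X__
_____

Derivation:
Simulating step by step:
Generation 0 (given above): 10 live cells
Generation 1: 5 live cells
(generation 1 grid is the final answer)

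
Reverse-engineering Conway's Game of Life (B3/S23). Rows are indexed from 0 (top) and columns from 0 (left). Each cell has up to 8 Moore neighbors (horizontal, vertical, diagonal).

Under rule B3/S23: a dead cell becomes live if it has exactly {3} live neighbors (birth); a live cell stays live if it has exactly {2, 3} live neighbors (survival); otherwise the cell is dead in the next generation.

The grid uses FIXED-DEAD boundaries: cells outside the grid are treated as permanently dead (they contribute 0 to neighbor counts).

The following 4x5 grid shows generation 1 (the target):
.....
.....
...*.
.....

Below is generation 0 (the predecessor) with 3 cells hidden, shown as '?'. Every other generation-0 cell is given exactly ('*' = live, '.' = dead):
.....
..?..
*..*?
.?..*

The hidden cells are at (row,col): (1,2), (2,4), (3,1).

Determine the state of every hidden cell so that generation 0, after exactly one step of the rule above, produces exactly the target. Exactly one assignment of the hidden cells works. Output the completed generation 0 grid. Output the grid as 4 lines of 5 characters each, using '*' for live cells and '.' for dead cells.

Hidden generation-0 cells (in order): (1,2), (2,4), (3,1).
A hidden cell only influences target cells in its own 3x3 neighborhood. Try each of the 2^3 = 8 assignments, step the completed generation 0 forward once under B3/S23, and compare with the target:
  (1,2)=. (2,4)=. (3,1)=. -> step gives (2,3)='.' but target has '*' -> reject
  (1,2)=. (2,4)=. (3,1)=* -> step gives (2,3)='.' but target has '*' -> reject
  (1,2)=. (2,4)=* (3,1)=. -> step gives (2,4)='*' but target has '.' -> reject
  (1,2)=. (2,4)=* (3,1)=* -> step gives (2,4)='*' but target has '.' -> reject
  (1,2)=* (2,4)=. (3,1)=. -> step reproduces the target at every cell -> ACCEPT
  (1,2)=* (2,4)=. (3,1)=* -> step gives (2,1)='*' but target has '.' -> reject
  (1,2)=* (2,4)=* (3,1)=. -> step gives (1,3)='*' but target has '.' -> reject
  (1,2)=* (2,4)=* (3,1)=* -> step gives (1,3)='*' but target has '.' -> reject
Unique solution: (1,2)=live, (2,4)=dead, (3,1)=dead.
Check: live-neighbor counts of every cell in the completed generation 0:
01110
12121
02222
11121
Applying B3/S23 to generation 0 with these counts gives:
.....
.....
...*.
.....
which matches the target exactly.

Answer: .....
..*..
*..*.
....*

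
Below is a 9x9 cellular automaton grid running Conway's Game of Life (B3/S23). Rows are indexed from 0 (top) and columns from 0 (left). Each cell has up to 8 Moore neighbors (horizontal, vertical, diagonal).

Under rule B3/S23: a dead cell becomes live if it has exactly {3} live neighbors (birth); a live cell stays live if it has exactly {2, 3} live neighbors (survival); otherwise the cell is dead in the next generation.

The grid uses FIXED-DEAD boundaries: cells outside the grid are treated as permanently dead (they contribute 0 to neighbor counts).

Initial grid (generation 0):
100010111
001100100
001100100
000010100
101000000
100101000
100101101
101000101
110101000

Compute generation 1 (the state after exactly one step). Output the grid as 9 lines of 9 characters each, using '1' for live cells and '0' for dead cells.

Simulating step by step:
Generation 0 (given above): 31 live cells
Generation 1: 36 live cells
(generation 1 grid is the final answer)

Answer: 000101110
011010100
001010110
011001000
010111000
101101100
101101100
101100100
111000000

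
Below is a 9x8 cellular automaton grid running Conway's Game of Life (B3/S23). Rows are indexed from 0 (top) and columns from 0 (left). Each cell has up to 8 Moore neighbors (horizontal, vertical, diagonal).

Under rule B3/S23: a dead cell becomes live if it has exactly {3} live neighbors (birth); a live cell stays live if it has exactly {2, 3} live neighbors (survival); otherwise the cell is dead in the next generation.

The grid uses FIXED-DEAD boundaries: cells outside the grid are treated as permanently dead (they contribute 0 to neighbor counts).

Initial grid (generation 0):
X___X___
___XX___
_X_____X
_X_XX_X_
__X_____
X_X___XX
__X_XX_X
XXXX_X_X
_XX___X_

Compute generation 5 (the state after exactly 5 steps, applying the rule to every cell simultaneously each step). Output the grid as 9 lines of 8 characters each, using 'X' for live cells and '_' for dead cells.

Simulating step by step:
Generation 0 (given above): 28 live cells
Generation 1: 25 live cells
___XX___
___XX___
_____X__
_X_X____
__X__XXX
__X__XXX
X___XX_X
X____X_X
X__X__X_
Generation 2: 25 live cells
___XX___
___X_X__
__XX____
__X_XX__
_XXXXX_X
_X_X____
_X__X__X
XX___X_X
______X_
Generation 3: 21 live cells
___XX___
________
__X__X__
_____XX_
_X___XX_
XX___XX_
_X__X_X_
XX___X_X
______X_
Generation 4: 22 live cells
________
___XX___
_____XX_
____X___
XX__X__X
XXX_X__X
__X_X__X
XX___X_X
______X_
Generation 5: 24 live cells
(generation 5 grid is the final answer)

Answer: ________
____XX__
___X_X__
____X_X_
X_X_XX__
X_X_XXXX
__X_XX_X
_X___X_X
______X_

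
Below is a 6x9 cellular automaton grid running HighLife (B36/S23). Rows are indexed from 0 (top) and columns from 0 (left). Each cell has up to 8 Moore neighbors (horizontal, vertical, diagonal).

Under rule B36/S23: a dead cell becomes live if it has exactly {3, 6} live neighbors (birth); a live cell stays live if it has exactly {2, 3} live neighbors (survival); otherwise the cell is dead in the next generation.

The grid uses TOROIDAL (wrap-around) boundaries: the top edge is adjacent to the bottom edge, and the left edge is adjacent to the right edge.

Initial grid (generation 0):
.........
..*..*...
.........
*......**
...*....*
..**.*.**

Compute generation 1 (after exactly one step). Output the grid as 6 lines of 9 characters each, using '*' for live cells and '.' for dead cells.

Simulating step by step:
Generation 0 (given above): 12 live cells
Generation 1: 17 live cells
(generation 1 grid is the final answer)

Answer: ..***.*..
.........
........*
*......**
..***.*..
..***..**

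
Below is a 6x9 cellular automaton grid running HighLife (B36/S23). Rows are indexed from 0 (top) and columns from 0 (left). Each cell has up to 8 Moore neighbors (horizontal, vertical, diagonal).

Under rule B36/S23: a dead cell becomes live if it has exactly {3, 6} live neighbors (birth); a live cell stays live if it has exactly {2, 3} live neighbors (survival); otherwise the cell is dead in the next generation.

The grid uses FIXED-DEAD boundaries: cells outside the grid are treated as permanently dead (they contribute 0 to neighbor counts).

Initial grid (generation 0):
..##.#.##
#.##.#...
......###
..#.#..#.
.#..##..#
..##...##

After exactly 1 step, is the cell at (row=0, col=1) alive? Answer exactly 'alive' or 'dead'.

Answer: alive

Derivation:
Simulating step by step:
Generation 0 (given above): 23 live cells
Generation 1: 27 live cells
.###..#..
.###.#...
.##.#####
...##....
.#..###.#
..###..##

Cell (0,1) at generation 1: 1 -> alive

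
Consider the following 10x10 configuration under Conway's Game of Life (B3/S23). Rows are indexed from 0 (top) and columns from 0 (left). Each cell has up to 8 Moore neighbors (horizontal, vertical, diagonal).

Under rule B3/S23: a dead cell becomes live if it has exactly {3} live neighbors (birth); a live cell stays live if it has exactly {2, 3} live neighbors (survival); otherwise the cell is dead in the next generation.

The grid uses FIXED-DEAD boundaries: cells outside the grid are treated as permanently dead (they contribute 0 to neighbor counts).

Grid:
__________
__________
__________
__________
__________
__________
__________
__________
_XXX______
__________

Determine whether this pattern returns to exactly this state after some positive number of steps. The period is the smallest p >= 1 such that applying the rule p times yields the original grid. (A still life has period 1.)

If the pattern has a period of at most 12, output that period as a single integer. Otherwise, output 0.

Answer: 2

Derivation:
Simulating and comparing each generation to the original:
Gen 0 (original, given above): 3 live cells
Gen 1: 3 live cells, differs from original
Gen 2: 3 live cells, MATCHES original -> period = 2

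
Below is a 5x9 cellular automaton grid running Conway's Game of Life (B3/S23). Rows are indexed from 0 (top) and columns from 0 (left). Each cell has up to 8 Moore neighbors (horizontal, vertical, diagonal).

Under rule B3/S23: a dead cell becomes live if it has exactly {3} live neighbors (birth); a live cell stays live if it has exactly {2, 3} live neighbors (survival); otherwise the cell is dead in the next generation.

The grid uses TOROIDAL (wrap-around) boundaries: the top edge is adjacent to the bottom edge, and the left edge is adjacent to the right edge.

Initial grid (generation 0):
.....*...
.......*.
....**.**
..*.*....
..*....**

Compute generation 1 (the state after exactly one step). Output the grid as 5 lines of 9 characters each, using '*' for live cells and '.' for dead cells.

Simulating step by step:
Generation 0 (given above): 11 live cells
Generation 1: 17 live cells
(generation 1 grid is the final answer)

Answer: ......***
....**.**
...******
....***..
...*.....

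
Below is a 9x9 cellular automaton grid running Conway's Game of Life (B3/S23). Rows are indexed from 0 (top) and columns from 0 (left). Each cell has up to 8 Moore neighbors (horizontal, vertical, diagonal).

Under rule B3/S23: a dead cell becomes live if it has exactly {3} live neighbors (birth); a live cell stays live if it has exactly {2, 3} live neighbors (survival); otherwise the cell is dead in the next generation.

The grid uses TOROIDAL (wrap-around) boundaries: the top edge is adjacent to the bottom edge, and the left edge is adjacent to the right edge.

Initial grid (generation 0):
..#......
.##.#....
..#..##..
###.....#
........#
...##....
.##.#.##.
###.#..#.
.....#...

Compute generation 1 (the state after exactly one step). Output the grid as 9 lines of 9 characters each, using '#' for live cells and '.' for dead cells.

Simulating step by step:
Generation 0 (given above): 25 live cells
Generation 1: 33 live cells
(generation 1 grid is the final answer)

Answer: .###.....
.##..#...
.....#...
###....##
.###....#
..####.#.
#...#.###
#.#.#..##
..##.....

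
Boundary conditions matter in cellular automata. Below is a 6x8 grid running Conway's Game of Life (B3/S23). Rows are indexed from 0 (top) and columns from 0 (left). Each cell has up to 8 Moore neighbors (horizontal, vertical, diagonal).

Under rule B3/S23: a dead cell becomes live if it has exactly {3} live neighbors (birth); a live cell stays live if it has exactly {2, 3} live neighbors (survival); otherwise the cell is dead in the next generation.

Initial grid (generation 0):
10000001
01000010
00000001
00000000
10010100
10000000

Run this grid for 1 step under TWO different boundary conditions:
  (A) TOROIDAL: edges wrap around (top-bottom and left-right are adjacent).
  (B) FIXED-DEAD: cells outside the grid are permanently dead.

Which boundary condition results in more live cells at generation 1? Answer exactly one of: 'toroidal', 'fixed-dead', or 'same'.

Answer: toroidal

Derivation:
Under TOROIDAL boundary, generation 1:
11000001
00000010
00000000
00000000
00000000
11000000
Population = 6

Under FIXED-DEAD boundary, generation 1:
00000000
00000011
00000000
00000000
00000000
00000000
Population = 2

Comparison: toroidal=6, fixed-dead=2 -> toroidal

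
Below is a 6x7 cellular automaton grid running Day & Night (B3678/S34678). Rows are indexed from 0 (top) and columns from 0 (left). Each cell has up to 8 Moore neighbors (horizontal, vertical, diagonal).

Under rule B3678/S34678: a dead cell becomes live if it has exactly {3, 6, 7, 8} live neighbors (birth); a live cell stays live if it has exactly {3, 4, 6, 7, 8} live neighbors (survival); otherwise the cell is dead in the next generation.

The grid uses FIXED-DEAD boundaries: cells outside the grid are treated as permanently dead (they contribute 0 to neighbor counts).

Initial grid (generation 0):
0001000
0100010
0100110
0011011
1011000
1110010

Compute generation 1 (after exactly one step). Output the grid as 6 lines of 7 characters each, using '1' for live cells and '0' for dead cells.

Simulating step by step:
Generation 0 (given above): 17 live cells
Generation 1: 14 live cells
(generation 1 grid is the final answer)

Answer: 0000000
0010000
0001110
0011010
0101011
0111000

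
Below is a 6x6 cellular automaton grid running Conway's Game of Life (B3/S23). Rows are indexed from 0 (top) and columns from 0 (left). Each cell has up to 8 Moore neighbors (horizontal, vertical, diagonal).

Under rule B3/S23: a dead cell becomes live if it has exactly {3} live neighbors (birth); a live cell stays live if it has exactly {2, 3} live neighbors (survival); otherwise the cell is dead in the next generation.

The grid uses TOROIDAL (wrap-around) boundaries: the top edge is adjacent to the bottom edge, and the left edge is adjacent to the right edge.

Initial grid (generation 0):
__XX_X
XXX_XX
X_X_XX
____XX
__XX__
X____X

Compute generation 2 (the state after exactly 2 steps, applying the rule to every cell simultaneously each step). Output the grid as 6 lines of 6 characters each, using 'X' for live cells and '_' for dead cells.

Simulating step by step:
Generation 0 (given above): 18 live cells
Generation 1: 11 live cells
__XX__
______
__X___
XXX___
X__X__
XX___X
Generation 2: 14 live cells
(generation 2 grid is the final answer)

Answer: XXX___
__XX__
__X___
X_XX__
______
XX_XXX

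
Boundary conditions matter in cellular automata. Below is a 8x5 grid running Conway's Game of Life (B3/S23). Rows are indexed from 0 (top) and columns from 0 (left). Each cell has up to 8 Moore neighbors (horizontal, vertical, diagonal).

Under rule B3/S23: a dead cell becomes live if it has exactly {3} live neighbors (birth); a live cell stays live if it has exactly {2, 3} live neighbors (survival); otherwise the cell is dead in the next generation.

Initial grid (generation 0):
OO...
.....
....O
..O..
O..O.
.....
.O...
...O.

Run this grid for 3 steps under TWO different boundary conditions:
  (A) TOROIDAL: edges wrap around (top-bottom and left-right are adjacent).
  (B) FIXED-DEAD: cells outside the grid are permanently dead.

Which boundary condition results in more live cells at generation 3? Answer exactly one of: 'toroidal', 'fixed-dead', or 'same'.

Answer: toroidal

Derivation:
Under TOROIDAL boundary, generation 3:
.....
.....
.....
.....
.....
.....
.....
OO...
Population = 2

Under FIXED-DEAD boundary, generation 3:
.....
.....
.....
.....
.....
.....
.....
.....
Population = 0

Comparison: toroidal=2, fixed-dead=0 -> toroidal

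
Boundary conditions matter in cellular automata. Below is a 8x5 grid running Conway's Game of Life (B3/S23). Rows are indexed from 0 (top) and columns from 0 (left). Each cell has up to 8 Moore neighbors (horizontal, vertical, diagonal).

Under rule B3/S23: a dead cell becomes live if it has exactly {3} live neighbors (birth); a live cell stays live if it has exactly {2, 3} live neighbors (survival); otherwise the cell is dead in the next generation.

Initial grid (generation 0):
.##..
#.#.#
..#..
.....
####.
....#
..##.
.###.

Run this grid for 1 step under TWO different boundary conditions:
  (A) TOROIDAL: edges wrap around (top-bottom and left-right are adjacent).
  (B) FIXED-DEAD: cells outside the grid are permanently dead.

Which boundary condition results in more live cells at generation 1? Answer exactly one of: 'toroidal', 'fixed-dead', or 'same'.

Under TOROIDAL boundary, generation 1:
....#
#.#..
.#.#.
...#.
#####
#...#
.#..#
.....
Population = 15

Under FIXED-DEAD boundary, generation 1:
.###.
..#..
.#.#.
...#.
.###.
....#
.#..#
.#.#.
Population = 15

Comparison: toroidal=15, fixed-dead=15 -> same

Answer: same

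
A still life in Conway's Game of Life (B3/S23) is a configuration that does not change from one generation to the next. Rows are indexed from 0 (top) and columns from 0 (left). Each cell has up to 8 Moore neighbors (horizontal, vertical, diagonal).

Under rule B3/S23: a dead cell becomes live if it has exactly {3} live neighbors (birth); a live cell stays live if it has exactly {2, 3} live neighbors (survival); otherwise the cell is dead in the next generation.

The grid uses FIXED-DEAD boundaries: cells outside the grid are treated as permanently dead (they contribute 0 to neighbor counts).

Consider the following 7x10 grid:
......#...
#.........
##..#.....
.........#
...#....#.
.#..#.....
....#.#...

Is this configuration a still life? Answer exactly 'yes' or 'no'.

Answer: no

Derivation:
Compute generation 1 and compare to generation 0 (given above):
Generation 1:
..........
##........
##........
..........
..........
...###....
.....#....
Cell (0,6) differs: gen0=1 vs gen1=0 -> NOT a still life.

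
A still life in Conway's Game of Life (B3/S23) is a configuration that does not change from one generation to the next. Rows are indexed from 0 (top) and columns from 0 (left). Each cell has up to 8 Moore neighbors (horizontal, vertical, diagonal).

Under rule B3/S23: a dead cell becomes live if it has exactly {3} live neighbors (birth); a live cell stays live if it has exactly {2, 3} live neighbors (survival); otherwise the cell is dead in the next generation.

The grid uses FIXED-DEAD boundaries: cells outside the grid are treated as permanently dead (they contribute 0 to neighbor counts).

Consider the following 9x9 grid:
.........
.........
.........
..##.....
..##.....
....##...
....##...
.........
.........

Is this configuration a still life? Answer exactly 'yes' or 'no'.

Answer: no

Derivation:
Compute generation 1 and compare to generation 0 (given above):
Generation 1:
.........
.........
.........
..##.....
..#......
.....#...
....##...
.........
.........
Cell (4,3) differs: gen0=1 vs gen1=0 -> NOT a still life.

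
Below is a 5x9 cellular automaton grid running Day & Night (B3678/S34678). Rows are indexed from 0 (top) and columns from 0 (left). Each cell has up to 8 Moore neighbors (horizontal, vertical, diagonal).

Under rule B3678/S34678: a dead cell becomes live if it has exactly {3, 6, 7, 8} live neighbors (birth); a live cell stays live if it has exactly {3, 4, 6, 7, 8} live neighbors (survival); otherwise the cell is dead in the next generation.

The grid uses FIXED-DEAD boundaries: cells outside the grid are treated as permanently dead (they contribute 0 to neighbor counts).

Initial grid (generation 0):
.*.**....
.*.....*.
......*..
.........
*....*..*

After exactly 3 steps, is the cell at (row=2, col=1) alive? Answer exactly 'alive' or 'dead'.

Answer: dead

Derivation:
Simulating step by step:
Generation 0 (given above): 9 live cells
Generation 1: 2 live cells
..*......
..*......
.........
.........
.........
Generation 2: 0 live cells
.........
.........
.........
.........
.........
Generation 3: 0 live cells
.........
.........
.........
.........
.........

Cell (2,1) at generation 3: 0 -> dead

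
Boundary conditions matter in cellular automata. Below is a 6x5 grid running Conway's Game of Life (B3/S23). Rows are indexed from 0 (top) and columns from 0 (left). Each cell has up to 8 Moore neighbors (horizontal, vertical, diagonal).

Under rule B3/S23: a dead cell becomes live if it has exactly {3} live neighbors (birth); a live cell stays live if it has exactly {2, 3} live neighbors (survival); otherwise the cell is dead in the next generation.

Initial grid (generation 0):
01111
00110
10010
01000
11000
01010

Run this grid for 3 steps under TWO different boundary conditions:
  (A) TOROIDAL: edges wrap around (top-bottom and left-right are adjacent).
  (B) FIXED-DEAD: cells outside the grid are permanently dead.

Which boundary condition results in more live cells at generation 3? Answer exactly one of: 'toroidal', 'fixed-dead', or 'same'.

Answer: toroidal

Derivation:
Under TOROIDAL boundary, generation 3:
11001
00000
10001
01000
11111
00100
Population = 12

Under FIXED-DEAD boundary, generation 3:
00000
00000
00000
00000
00000
00000
Population = 0

Comparison: toroidal=12, fixed-dead=0 -> toroidal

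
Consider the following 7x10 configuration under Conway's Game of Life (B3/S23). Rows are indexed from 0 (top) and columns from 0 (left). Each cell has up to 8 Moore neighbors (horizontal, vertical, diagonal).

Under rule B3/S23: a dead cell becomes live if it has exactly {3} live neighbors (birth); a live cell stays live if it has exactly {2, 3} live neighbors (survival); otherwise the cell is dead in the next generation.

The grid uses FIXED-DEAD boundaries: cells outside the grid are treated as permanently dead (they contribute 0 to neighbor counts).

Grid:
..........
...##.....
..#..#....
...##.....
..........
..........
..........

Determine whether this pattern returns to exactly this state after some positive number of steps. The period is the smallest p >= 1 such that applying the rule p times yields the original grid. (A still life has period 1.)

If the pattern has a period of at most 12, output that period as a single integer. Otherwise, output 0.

Answer: 1

Derivation:
Simulating and comparing each generation to the original:
Gen 0 (original, given above): 6 live cells
Gen 1: 6 live cells, MATCHES original -> period = 1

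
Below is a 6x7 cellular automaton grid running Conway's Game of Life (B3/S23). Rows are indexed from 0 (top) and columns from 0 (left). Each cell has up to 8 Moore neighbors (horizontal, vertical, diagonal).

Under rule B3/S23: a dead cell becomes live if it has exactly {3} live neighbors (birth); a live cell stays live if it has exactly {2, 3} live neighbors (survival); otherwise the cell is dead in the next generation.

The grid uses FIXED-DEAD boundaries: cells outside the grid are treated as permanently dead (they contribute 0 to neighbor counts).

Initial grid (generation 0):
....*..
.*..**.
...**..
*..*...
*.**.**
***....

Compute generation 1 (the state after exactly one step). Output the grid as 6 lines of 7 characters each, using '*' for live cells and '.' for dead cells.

Answer: ....**.
.....*.
..**.*.
.*...*.
*..**..
*.**...

Derivation:
Simulating step by step:
Generation 0 (given above): 16 live cells
Generation 1: 14 live cells
(generation 1 grid is the final answer)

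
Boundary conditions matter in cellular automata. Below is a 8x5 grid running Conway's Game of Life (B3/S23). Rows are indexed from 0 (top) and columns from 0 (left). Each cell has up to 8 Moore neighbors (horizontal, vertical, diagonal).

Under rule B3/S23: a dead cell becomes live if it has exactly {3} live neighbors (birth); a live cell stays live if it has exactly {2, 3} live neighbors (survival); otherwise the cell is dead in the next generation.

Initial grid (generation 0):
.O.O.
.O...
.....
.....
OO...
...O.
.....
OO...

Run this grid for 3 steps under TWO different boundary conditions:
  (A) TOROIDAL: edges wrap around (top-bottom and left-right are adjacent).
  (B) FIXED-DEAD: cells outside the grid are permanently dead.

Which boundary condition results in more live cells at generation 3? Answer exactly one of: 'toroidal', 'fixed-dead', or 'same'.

Under TOROIDAL boundary, generation 3:
O....
.....
.....
.....
.....
.....
OOO..
O.O..
Population = 6

Under FIXED-DEAD boundary, generation 3:
.....
.....
.....
.....
.....
.....
.....
.....
Population = 0

Comparison: toroidal=6, fixed-dead=0 -> toroidal

Answer: toroidal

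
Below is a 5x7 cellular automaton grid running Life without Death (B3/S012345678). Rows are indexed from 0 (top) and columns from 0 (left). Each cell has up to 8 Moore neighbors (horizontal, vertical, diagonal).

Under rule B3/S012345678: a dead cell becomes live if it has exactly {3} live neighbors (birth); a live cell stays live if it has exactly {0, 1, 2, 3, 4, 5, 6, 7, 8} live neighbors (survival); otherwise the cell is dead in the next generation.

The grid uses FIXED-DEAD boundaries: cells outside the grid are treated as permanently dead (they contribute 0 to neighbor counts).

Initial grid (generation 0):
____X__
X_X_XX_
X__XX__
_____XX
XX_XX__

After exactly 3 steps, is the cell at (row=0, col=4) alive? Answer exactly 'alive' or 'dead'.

Simulating step by step:
Generation 0 (given above): 14 live cells
Generation 1: 23 live cells
___XXX_
XXX_XX_
XX_XX_X
XXX__XX
XX_XXX_
Generation 2: 27 live cells
_XXXXX_
XXX_XXX
XX_XX_X
XXX__XX
XX_XXXX
Generation 3: 29 live cells
XXXXXXX
XXX_XXX
XX_XX_X
XXX__XX
XX_XXXX

Cell (0,4) at generation 3: 1 -> alive

Answer: alive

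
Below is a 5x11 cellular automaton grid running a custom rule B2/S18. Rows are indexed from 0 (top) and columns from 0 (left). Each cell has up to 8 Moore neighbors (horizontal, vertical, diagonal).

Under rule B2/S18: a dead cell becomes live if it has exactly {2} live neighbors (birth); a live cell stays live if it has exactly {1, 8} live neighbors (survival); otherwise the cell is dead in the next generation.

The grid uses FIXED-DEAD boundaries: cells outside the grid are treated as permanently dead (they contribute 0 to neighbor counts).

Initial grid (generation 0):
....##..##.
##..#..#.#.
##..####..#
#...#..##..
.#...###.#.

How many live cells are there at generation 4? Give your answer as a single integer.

Simulating step by step:
Generation 0 (given above): 25 live cells
Generation 1: 16 live cells
##.#..##..#
..#........
..#.......#
..##......#
##..#....#.
Generation 2: 17 live cells
#..#..##...
#.....##.##
.........##
#...#......
#...#....##
Generation 3: 26 live cells
##...#...##
##...#.....
##...###...
##.###..#..
##.###...##
Generation 4: 16 live cells
..#.###..##
.......####
...#....#..
..........#
......#.#.#
Population at generation 4: 16

Answer: 16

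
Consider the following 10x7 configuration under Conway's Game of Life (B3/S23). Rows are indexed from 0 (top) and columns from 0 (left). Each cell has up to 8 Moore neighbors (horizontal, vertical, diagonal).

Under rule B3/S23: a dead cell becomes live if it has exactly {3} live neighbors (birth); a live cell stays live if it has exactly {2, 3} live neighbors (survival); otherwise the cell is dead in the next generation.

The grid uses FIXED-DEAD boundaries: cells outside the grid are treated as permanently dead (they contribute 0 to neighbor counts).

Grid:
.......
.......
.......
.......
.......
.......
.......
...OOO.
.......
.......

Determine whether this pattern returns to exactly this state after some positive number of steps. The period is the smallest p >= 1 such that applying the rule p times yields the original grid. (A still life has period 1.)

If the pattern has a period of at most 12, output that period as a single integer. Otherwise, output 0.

Answer: 2

Derivation:
Simulating and comparing each generation to the original:
Gen 0 (original, given above): 3 live cells
Gen 1: 3 live cells, differs from original
Gen 2: 3 live cells, MATCHES original -> period = 2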